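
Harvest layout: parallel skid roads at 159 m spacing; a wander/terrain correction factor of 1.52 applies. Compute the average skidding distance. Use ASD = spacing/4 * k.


Formula: ASD = (spacing / 4) * correction
Uncorrected distance = spacing / 4 = 159 / 4 = 39.75 m
ASD = 39.75 * 1.52 = 60 m

60


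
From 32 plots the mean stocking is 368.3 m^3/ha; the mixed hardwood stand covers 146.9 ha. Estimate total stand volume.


Formula: Total Volume = Mean Volume per ha * Total Area
Total Volume = 368.3 m^3/ha * 146.9 ha
Total Volume = 54103 m^3

54103


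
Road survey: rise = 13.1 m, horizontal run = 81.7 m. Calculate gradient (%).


Formula: Gradient = rise / run * 100
Gradient = 13.1 / 81.7 * 100 = 16.0%

16.0


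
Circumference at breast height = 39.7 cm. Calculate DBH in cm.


Formula: DBH = C / pi
DBH = 39.7 / pi
pi = 3.14159...
DBH = 12.6 cm

12.6


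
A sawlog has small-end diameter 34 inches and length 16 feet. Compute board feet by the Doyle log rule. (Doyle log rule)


Doyle: BF = (D - 4)^2 * L / 16
Adjusted diameter = 34 - 4 = 30 in
(D-4)^2 = 30^2 = 900
BF = 900 * 16 / 16 = 900 BF

900


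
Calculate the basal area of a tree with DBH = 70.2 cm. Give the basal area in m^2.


Formula: BA = pi * (DBH/2)^2 / 10000  (cm^2 to m^2)
Radius = DBH/2 = 70.2/2 = 35.1 cm
BA = pi * 35.1^2 / 10000
   = 3870.4736 cm^2 / 10000
   = 0.387 m^2

0.387


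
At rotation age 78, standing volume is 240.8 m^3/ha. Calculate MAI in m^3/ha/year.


Formula: MAI = Total Volume / Stand Age
MAI = 240.8 m^3/ha / 78 years
MAI = 3.09 m^3/ha/year

3.09


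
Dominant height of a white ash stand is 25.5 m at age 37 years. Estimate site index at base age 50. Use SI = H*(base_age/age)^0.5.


Formula: SI = H_dom * (base_age / age)^0.5
Age ratio = 50 / 37 = 1.35135
sqrt(age_ratio) = 1.16248
SI = 25.5 * 1.16248 = 29.6 m

29.6


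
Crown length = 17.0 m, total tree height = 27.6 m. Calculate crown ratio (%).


Formula: Crown Ratio = (Crown Length / Total Height) * 100
CR = (17.0 m / 27.6 m) * 100
CR = 0.6159 * 100 = 61.6%

61.6


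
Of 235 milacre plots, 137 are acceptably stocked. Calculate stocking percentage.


Formula: Stocking % = stocked plots / total plots * 100
Stocking = 137 / 235 * 100
Stocking = 0.583 * 100 = 58.3%

58.3


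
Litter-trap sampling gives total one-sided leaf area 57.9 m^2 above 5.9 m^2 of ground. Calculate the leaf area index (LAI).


Formula: LAI = total leaf area / ground area  (dimensionless)
LAI = 57.9 m^2 / 5.9 m^2
LAI = 9.81

9.81


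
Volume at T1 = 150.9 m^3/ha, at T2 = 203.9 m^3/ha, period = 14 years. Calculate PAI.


Formula: PAI = (V_T2 - V_T1) / (T2 - T1)
Volume increment = 203.9 - 150.9 = 53.0 m^3/ha
PAI = 53.0 / 14 = 3.79 m^3/ha/year

3.79


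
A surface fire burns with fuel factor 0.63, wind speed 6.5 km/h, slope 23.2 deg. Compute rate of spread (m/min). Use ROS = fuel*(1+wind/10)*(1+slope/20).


Formula: ROS = fuel * (1 + wind/10) * (1 + slope/20)
Wind factor = 1 + 6.5/10 = 1.65
Slope factor = 1 + 23.2/20 = 2.16
ROS = 0.63 * 1.65 * 2.16 = 2.25 m/min

2.25


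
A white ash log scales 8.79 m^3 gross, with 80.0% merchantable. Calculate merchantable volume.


Formula: MV = V_total * (merchantable_pct / 100)
Merchantable fraction = 80.0% / 100 = 0.8
MV = 8.79 m^3 * 0.8 = 7.032 m^3

7.032


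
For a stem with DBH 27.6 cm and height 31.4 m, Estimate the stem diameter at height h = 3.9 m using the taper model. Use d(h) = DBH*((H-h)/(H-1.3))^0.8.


Taper: d(h) = DBH * ((H - h) / (H - 1.3))^0.8
Numerator = H - h = 31.4 - 3.9 = 27.5 m
Denominator = H - 1.3 = 31.4 - 1.3 = 30.1 m
Ratio = 27.5 / 30.1 = 0.91362
d = 27.6 * 0.91362^0.8 = 25.7 cm

25.7


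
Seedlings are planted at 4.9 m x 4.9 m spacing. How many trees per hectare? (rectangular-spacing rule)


Formula: TPH = 10000 m^2/ha / (spacing_x * spacing_y)
Area per tree = 4.9 m * 4.9 m = 24.01 m^2
TPH = 10000 / 24.01 = 416 trees/ha

416


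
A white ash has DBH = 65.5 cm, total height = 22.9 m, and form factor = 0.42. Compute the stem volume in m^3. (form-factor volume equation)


Formula: V = pi * (DBH/200)^2 * H * ff
Radius = DBH/200 = 65.5/200 = 0.3275 m
Radius^2 = 0.3275^2 = 0.10725625 m^2
V = pi * 0.10725625 * 22.9 * 0.42
V = 3.241 m^3

3.241


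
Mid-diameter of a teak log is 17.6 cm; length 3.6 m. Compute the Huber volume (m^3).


Huber: V = Am * L,  Am = pi*(Dm/200)^2
Am = pi*(17.6/200)^2 = 0.024328 m^2
V = 0.024328*3.6 = 0.0876 m^3

0.0876


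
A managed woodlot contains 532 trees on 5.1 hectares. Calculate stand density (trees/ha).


Formula: Stand Density = N_trees / Area_ha
Density = 532 trees / 5.1 ha
Density = 104 trees/ha

104


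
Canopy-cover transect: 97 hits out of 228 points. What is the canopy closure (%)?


Formula: Canopy closure = covered points / total points * 100
Closure = 97 / 228 * 100
Closure = 0.4254 * 100 = 42.5%

42.5


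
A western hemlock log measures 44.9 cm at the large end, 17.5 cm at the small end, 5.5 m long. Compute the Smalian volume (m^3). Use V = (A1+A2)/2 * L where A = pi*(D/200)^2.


Smalian: V = (A1 + A2)/2 * L,  A = pi*(D/200)^2
A1 = pi*(44.9/200)^2 = 0.158337 m^2
A2 = pi*(17.5/200)^2 = 0.024053 m^2
V = (0.158337+0.024053)/2*5.5 = 0.5016 m^3

0.5016


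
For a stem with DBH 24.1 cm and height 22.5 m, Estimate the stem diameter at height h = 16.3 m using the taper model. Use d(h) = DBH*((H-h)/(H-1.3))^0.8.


Taper: d(h) = DBH * ((H - h) / (H - 1.3))^0.8
Numerator = H - h = 22.5 - 16.3 = 6.2 m
Denominator = H - 1.3 = 22.5 - 1.3 = 21.2 m
Ratio = 6.2 / 21.2 = 0.29245
d = 24.1 * 0.29245^0.8 = 9.0 cm

9.0


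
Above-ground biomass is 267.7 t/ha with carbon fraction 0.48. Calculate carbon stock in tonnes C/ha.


Formula: Carbon Stock = Biomass * Carbon Fraction
C = 267.7 t/ha * 0.48
C = 128.5 t C/ha

128.5


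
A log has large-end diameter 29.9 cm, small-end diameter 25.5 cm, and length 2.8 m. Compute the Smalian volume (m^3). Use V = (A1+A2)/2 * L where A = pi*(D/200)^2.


Smalian: V = (A1 + A2)/2 * L,  A = pi*(D/200)^2
A1 = pi*(29.9/200)^2 = 0.070215 m^2
A2 = pi*(25.5/200)^2 = 0.051071 m^2
V = (0.070215+0.051071)/2*2.8 = 0.1698 m^3

0.1698


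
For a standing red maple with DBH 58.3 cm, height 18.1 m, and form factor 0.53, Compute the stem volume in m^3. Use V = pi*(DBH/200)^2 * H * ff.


Formula: V = pi * (DBH/200)^2 * H * ff
Radius = DBH/200 = 58.3/200 = 0.2915 m
Radius^2 = 0.2915^2 = 0.08497225 m^2
V = pi * 0.08497225 * 18.1 * 0.53
V = 2.561 m^3

2.561


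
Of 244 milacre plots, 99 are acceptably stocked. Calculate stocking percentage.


Formula: Stocking % = stocked plots / total plots * 100
Stocking = 99 / 244 * 100
Stocking = 0.4057 * 100 = 40.6%

40.6


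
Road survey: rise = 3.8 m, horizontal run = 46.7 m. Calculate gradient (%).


Formula: Gradient = rise / run * 100
Gradient = 3.8 / 46.7 * 100 = 8.1%

8.1


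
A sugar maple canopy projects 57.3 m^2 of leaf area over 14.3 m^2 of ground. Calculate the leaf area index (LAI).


Formula: LAI = total leaf area / ground area  (dimensionless)
LAI = 57.3 m^2 / 14.3 m^2
LAI = 4.01

4.01


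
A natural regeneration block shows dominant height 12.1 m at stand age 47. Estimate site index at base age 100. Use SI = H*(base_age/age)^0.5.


Formula: SI = H_dom * (base_age / age)^0.5
Age ratio = 100 / 47 = 2.12766
sqrt(age_ratio) = 1.45865
SI = 12.1 * 1.45865 = 17.6 m

17.6


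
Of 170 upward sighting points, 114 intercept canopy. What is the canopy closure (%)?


Formula: Canopy closure = covered points / total points * 100
Closure = 114 / 170 * 100
Closure = 0.6706 * 100 = 67.1%

67.1


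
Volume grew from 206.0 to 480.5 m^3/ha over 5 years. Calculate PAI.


Formula: PAI = (V_T2 - V_T1) / (T2 - T1)
Volume increment = 480.5 - 206.0 = 274.5 m^3/ha
PAI = 274.5 / 5 = 54.9 m^3/ha/year

54.9


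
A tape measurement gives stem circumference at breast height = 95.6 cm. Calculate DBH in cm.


Formula: DBH = C / pi
DBH = 95.6 / pi
pi = 3.14159...
DBH = 30.4 cm

30.4


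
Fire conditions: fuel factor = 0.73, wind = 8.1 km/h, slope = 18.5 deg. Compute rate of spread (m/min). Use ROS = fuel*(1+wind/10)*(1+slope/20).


Formula: ROS = fuel * (1 + wind/10) * (1 + slope/20)
Wind factor = 1 + 8.1/10 = 1.81
Slope factor = 1 + 18.5/20 = 1.925
ROS = 0.73 * 1.81 * 1.925 = 2.54 m/min

2.54


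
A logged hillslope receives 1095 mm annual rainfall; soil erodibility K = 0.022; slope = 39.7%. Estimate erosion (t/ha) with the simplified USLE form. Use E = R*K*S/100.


Formula: E = R * K * S / 100  (simplified USLE)
R * K = 1095 * 0.022 = 24.09
E = 24.09 * 39.7 / 100 = 9.56 t/ha

9.56


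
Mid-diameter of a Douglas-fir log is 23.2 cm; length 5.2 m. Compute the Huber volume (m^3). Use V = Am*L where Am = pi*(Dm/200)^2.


Huber: V = Am * L,  Am = pi*(Dm/200)^2
Am = pi*(23.2/200)^2 = 0.042273 m^2
V = 0.042273*5.2 = 0.2198 m^3

0.2198


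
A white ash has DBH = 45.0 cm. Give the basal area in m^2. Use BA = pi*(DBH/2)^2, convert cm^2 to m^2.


Formula: BA = pi * (DBH/2)^2 / 10000  (cm^2 to m^2)
Radius = DBH/2 = 45.0/2 = 22.5 cm
BA = pi * 22.5^2 / 10000
   = 1590.4313 cm^2 / 10000
   = 0.159 m^2

0.159


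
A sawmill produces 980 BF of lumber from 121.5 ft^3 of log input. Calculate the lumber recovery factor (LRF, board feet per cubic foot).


Formula: LRF = Lumber Output (BF) / Log Input (ft^3)
LRF = 980 BF / 121.5 ft^3
LRF = 8.07 BF/ft^3

8.07


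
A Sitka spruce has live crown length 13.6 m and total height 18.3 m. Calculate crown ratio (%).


Formula: Crown Ratio = (Crown Length / Total Height) * 100
CR = (13.6 m / 18.3 m) * 100
CR = 0.7432 * 100 = 74.3%

74.3


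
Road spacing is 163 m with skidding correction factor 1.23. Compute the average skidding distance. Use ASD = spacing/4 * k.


Formula: ASD = (spacing / 4) * correction
Uncorrected distance = spacing / 4 = 163 / 4 = 40.75 m
ASD = 40.75 * 1.23 = 50 m

50


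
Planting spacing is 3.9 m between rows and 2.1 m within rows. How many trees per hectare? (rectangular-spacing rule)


Formula: TPH = 10000 m^2/ha / (spacing_x * spacing_y)
Area per tree = 3.9 m * 2.1 m = 8.19 m^2
TPH = 10000 / 8.19 = 1221 trees/ha

1221


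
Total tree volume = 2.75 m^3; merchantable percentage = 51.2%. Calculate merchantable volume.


Formula: MV = V_total * (merchantable_pct / 100)
Merchantable fraction = 51.2% / 100 = 0.512
MV = 2.75 m^3 * 0.512 = 1.408 m^3

1.408


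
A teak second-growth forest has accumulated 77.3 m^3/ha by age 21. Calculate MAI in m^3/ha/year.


Formula: MAI = Total Volume / Stand Age
MAI = 77.3 m^3/ha / 21 years
MAI = 3.68 m^3/ha/year

3.68


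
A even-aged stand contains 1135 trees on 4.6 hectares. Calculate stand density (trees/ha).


Formula: Stand Density = N_trees / Area_ha
Density = 1135 trees / 4.6 ha
Density = 247 trees/ha

247


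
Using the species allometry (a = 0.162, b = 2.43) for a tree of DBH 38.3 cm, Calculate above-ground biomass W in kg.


Formula: W = a * DBH^b  (allometric power law)
DBH^b = 38.3^2.43 = 7033.5248
W = 0.162 * 7033.5248 = 1139.4 kg

1139.4


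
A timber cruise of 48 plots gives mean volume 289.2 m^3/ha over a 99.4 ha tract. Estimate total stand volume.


Formula: Total Volume = Mean Volume per ha * Total Area
Total Volume = 289.2 m^3/ha * 99.4 ha
Total Volume = 28746 m^3

28746


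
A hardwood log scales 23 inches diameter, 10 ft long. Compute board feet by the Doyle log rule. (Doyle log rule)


Doyle: BF = (D - 4)^2 * L / 16
Adjusted diameter = 23 - 4 = 19 in
(D-4)^2 = 19^2 = 361
BF = 361 * 10 / 16 = 226 BF

226


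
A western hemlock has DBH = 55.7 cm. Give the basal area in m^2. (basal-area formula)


Formula: BA = pi * (DBH/2)^2 / 10000  (cm^2 to m^2)
Radius = DBH/2 = 55.7/2 = 27.85 cm
BA = pi * 27.85^2 / 10000
   = 2436.6899 cm^2 / 10000
   = 0.2437 m^2

0.2437


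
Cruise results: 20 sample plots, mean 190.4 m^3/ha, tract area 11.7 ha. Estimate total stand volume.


Formula: Total Volume = Mean Volume per ha * Total Area
Total Volume = 190.4 m^3/ha * 11.7 ha
Total Volume = 2228 m^3

2228


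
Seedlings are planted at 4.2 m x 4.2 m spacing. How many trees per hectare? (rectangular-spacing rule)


Formula: TPH = 10000 m^2/ha / (spacing_x * spacing_y)
Area per tree = 4.2 m * 4.2 m = 17.64 m^2
TPH = 10000 / 17.64 = 567 trees/ha

567


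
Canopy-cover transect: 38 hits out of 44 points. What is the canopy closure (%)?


Formula: Canopy closure = covered points / total points * 100
Closure = 38 / 44 * 100
Closure = 0.8636 * 100 = 86.4%

86.4


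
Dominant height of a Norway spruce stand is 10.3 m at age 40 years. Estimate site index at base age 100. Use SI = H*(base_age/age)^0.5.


Formula: SI = H_dom * (base_age / age)^0.5
Age ratio = 100 / 40 = 2.5
sqrt(age_ratio) = 1.58114
SI = 10.3 * 1.58114 = 16.3 m

16.3


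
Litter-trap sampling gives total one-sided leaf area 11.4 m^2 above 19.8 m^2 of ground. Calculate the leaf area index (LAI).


Formula: LAI = total leaf area / ground area  (dimensionless)
LAI = 11.4 m^2 / 19.8 m^2
LAI = 0.58

0.58


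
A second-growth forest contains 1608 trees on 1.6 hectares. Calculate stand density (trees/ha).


Formula: Stand Density = N_trees / Area_ha
Density = 1608 trees / 1.6 ha
Density = 1005 trees/ha

1005


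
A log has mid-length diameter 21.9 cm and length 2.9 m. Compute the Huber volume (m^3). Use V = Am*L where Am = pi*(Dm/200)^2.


Huber: V = Am * L,  Am = pi*(Dm/200)^2
Am = pi*(21.9/200)^2 = 0.037668 m^2
V = 0.037668*2.9 = 0.1092 m^3

0.1092


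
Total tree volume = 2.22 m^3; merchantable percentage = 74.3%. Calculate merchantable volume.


Formula: MV = V_total * (merchantable_pct / 100)
Merchantable fraction = 74.3% / 100 = 0.743
MV = 2.22 m^3 * 0.743 = 1.649 m^3

1.649


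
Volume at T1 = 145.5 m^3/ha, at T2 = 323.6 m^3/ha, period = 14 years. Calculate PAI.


Formula: PAI = (V_T2 - V_T1) / (T2 - T1)
Volume increment = 323.6 - 145.5 = 178.1 m^3/ha
PAI = 178.1 / 14 = 12.72 m^3/ha/year

12.72


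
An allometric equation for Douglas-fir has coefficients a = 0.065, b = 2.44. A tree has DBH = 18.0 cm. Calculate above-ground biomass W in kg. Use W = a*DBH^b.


Formula: W = a * DBH^b  (allometric power law)
DBH^b = 18.0^2.44 = 1155.7527
W = 0.065 * 1155.7527 = 75.1 kg

75.1


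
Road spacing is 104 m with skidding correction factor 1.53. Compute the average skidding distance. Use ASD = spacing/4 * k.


Formula: ASD = (spacing / 4) * correction
Uncorrected distance = spacing / 4 = 104 / 4 = 26 m
ASD = 26 * 1.53 = 40 m

40


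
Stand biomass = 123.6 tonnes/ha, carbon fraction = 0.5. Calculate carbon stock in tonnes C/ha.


Formula: Carbon Stock = Biomass * Carbon Fraction
C = 123.6 t/ha * 0.5
C = 61.8 t C/ha

61.8


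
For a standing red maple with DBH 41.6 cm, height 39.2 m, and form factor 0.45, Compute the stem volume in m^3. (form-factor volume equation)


Formula: V = pi * (DBH/200)^2 * H * ff
Radius = DBH/200 = 41.6/200 = 0.208 m
Radius^2 = 0.208^2 = 0.043264 m^2
V = pi * 0.043264 * 39.2 * 0.45
V = 2.398 m^3

2.398


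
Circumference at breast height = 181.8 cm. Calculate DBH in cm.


Formula: DBH = C / pi
DBH = 181.8 / pi
pi = 3.14159...
DBH = 57.9 cm

57.9


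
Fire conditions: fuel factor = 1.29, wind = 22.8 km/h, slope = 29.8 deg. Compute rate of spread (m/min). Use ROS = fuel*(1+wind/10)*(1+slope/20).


Formula: ROS = fuel * (1 + wind/10) * (1 + slope/20)
Wind factor = 1 + 22.8/10 = 3.28
Slope factor = 1 + 29.8/20 = 2.49
ROS = 1.29 * 3.28 * 2.49 = 10.54 m/min

10.54


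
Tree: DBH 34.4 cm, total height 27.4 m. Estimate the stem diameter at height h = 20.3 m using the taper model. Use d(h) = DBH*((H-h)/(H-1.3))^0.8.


Taper: d(h) = DBH * ((H - h) / (H - 1.3))^0.8
Numerator = H - h = 27.4 - 20.3 = 7.1 m
Denominator = H - 1.3 = 27.4 - 1.3 = 26.1 m
Ratio = 7.1 / 26.1 = 0.27203
d = 34.4 * 0.27203^0.8 = 12.1 cm

12.1


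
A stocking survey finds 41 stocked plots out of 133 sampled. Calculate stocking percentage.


Formula: Stocking % = stocked plots / total plots * 100
Stocking = 41 / 133 * 100
Stocking = 0.3083 * 100 = 30.8%

30.8


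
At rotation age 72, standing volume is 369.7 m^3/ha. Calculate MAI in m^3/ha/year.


Formula: MAI = Total Volume / Stand Age
MAI = 369.7 m^3/ha / 72 years
MAI = 5.13 m^3/ha/year

5.13


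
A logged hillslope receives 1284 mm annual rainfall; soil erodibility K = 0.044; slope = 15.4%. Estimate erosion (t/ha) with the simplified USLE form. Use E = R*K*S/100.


Formula: E = R * K * S / 100  (simplified USLE)
R * K = 1284 * 0.044 = 56.496
E = 56.496 * 15.4 / 100 = 8.7 t/ha

8.7


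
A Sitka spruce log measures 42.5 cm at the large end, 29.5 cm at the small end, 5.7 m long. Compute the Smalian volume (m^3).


Smalian: V = (A1 + A2)/2 * L,  A = pi*(D/200)^2
A1 = pi*(42.5/200)^2 = 0.141863 m^2
A2 = pi*(29.5/200)^2 = 0.068349 m^2
V = (0.141863+0.068349)/2*5.7 = 0.5991 m^3

0.5991


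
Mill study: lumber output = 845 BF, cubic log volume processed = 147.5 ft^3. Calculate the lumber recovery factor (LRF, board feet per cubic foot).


Formula: LRF = Lumber Output (BF) / Log Input (ft^3)
LRF = 845 BF / 147.5 ft^3
LRF = 5.73 BF/ft^3

5.73


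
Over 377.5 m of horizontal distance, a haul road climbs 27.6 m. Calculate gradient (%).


Formula: Gradient = rise / run * 100
Gradient = 27.6 / 377.5 * 100 = 7.3%

7.3


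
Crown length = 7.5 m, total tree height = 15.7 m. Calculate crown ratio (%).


Formula: Crown Ratio = (Crown Length / Total Height) * 100
CR = (7.5 m / 15.7 m) * 100
CR = 0.4777 * 100 = 47.8%

47.8


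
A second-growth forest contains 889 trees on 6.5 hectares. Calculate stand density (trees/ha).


Formula: Stand Density = N_trees / Area_ha
Density = 889 trees / 6.5 ha
Density = 137 trees/ha

137


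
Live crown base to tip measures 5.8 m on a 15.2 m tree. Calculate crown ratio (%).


Formula: Crown Ratio = (Crown Length / Total Height) * 100
CR = (5.8 m / 15.2 m) * 100
CR = 0.3816 * 100 = 38.2%

38.2


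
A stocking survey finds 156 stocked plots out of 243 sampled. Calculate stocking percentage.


Formula: Stocking % = stocked plots / total plots * 100
Stocking = 156 / 243 * 100
Stocking = 0.642 * 100 = 64.2%

64.2


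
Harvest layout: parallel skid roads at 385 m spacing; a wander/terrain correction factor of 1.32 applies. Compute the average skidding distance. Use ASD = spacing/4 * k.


Formula: ASD = (spacing / 4) * correction
Uncorrected distance = spacing / 4 = 385 / 4 = 96.25 m
ASD = 96.25 * 1.32 = 127 m

127


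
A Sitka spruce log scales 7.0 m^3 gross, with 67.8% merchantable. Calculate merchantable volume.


Formula: MV = V_total * (merchantable_pct / 100)
Merchantable fraction = 67.8% / 100 = 0.678
MV = 7.0 m^3 * 0.678 = 4.746 m^3

4.746


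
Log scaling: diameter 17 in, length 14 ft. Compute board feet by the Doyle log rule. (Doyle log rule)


Doyle: BF = (D - 4)^2 * L / 16
Adjusted diameter = 17 - 4 = 13 in
(D-4)^2 = 13^2 = 169
BF = 169 * 14 / 16 = 148 BF

148


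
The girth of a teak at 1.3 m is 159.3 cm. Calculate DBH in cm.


Formula: DBH = C / pi
DBH = 159.3 / pi
pi = 3.14159...
DBH = 50.7 cm

50.7


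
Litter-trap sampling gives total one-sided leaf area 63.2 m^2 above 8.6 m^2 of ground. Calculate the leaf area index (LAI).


Formula: LAI = total leaf area / ground area  (dimensionless)
LAI = 63.2 m^2 / 8.6 m^2
LAI = 7.35

7.35


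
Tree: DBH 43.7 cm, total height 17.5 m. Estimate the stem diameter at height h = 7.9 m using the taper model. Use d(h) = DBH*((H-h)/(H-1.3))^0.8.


Taper: d(h) = DBH * ((H - h) / (H - 1.3))^0.8
Numerator = H - h = 17.5 - 7.9 = 9.6 m
Denominator = H - 1.3 = 17.5 - 1.3 = 16.2 m
Ratio = 9.6 / 16.2 = 0.59259
d = 43.7 * 0.59259^0.8 = 28.8 cm

28.8


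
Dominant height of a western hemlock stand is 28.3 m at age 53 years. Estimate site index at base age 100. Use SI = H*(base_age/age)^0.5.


Formula: SI = H_dom * (base_age / age)^0.5
Age ratio = 100 / 53 = 1.88679
sqrt(age_ratio) = 1.37361
SI = 28.3 * 1.37361 = 38.9 m

38.9


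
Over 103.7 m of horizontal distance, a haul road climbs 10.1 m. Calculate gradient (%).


Formula: Gradient = rise / run * 100
Gradient = 10.1 / 103.7 * 100 = 9.7%

9.7


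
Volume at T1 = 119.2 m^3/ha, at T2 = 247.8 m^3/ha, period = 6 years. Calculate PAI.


Formula: PAI = (V_T2 - V_T1) / (T2 - T1)
Volume increment = 247.8 - 119.2 = 128.6 m^3/ha
PAI = 128.6 / 6 = 21.43 m^3/ha/year

21.43


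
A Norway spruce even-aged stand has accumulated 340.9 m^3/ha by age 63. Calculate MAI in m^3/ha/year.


Formula: MAI = Total Volume / Stand Age
MAI = 340.9 m^3/ha / 63 years
MAI = 5.41 m^3/ha/year

5.41


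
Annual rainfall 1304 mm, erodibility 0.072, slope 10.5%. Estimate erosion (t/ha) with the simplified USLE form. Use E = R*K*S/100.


Formula: E = R * K * S / 100  (simplified USLE)
R * K = 1304 * 0.072 = 93.888
E = 93.888 * 10.5 / 100 = 9.86 t/ha

9.86


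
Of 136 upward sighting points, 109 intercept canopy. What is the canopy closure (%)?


Formula: Canopy closure = covered points / total points * 100
Closure = 109 / 136 * 100
Closure = 0.8015 * 100 = 80.1%

80.1


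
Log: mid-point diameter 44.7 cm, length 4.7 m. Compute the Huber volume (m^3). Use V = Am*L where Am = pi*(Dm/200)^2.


Huber: V = Am * L,  Am = pi*(Dm/200)^2
Am = pi*(44.7/200)^2 = 0.15693 m^2
V = 0.15693*4.7 = 0.7376 m^3

0.7376


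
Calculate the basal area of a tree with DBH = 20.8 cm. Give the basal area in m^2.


Formula: BA = pi * (DBH/2)^2 / 10000  (cm^2 to m^2)
Radius = DBH/2 = 20.8/2 = 10.4 cm
BA = pi * 10.4^2 / 10000
   = 339.7947 cm^2 / 10000
   = 0.034 m^2

0.034


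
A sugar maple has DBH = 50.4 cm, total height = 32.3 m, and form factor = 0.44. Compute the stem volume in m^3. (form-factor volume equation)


Formula: V = pi * (DBH/200)^2 * H * ff
Radius = DBH/200 = 50.4/200 = 0.252 m
Radius^2 = 0.252^2 = 0.063504 m^2
V = pi * 0.063504 * 32.3 * 0.44
V = 2.835 m^3

2.835


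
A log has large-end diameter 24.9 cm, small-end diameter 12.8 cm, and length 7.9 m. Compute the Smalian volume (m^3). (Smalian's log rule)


Smalian: V = (A1 + A2)/2 * L,  A = pi*(D/200)^2
A1 = pi*(24.9/200)^2 = 0.048695 m^2
A2 = pi*(12.8/200)^2 = 0.012868 m^2
V = (0.048695+0.012868)/2*7.9 = 0.2432 m^3

0.2432


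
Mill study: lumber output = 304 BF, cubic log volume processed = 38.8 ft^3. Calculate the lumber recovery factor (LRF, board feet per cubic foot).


Formula: LRF = Lumber Output (BF) / Log Input (ft^3)
LRF = 304 BF / 38.8 ft^3
LRF = 7.84 BF/ft^3

7.84


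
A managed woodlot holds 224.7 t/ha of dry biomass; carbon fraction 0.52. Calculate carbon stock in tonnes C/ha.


Formula: Carbon Stock = Biomass * Carbon Fraction
C = 224.7 t/ha * 0.52
C = 116.8 t C/ha

116.8


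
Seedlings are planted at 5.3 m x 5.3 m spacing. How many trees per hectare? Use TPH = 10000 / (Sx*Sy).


Formula: TPH = 10000 m^2/ha / (spacing_x * spacing_y)
Area per tree = 5.3 m * 5.3 m = 28.09 m^2
TPH = 10000 / 28.09 = 356 trees/ha

356


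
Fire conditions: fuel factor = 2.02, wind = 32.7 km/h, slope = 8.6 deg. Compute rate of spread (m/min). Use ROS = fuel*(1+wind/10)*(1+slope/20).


Formula: ROS = fuel * (1 + wind/10) * (1 + slope/20)
Wind factor = 1 + 32.7/10 = 4.27
Slope factor = 1 + 8.6/20 = 1.43
ROS = 2.02 * 4.27 * 1.43 = 12.33 m/min

12.33


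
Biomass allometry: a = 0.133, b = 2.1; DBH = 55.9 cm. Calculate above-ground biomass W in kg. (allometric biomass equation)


Formula: W = a * DBH^b  (allometric power law)
DBH^b = 55.9^2.1 = 4672.6666
W = 0.133 * 4672.6666 = 621.5 kg

621.5


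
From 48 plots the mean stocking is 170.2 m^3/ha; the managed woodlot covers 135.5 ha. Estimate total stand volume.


Formula: Total Volume = Mean Volume per ha * Total Area
Total Volume = 170.2 m^3/ha * 135.5 ha
Total Volume = 23062 m^3

23062


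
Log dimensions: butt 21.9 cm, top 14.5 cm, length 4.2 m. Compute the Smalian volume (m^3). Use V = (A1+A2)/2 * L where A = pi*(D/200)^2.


Smalian: V = (A1 + A2)/2 * L,  A = pi*(D/200)^2
A1 = pi*(21.9/200)^2 = 0.037668 m^2
A2 = pi*(14.5/200)^2 = 0.016513 m^2
V = (0.037668+0.016513)/2*4.2 = 0.1138 m^3

0.1138


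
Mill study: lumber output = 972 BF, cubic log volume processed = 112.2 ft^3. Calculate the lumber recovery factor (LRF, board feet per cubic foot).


Formula: LRF = Lumber Output (BF) / Log Input (ft^3)
LRF = 972 BF / 112.2 ft^3
LRF = 8.66 BF/ft^3

8.66


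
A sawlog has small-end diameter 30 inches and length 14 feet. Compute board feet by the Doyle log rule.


Doyle: BF = (D - 4)^2 * L / 16
Adjusted diameter = 30 - 4 = 26 in
(D-4)^2 = 26^2 = 676
BF = 676 * 14 / 16 = 592 BF

592


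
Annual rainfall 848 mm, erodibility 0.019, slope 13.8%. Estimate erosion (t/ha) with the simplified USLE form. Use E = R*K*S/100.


Formula: E = R * K * S / 100  (simplified USLE)
R * K = 848 * 0.019 = 16.112
E = 16.112 * 13.8 / 100 = 2.22 t/ha

2.22


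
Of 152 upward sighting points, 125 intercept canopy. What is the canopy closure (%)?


Formula: Canopy closure = covered points / total points * 100
Closure = 125 / 152 * 100
Closure = 0.8224 * 100 = 82.2%

82.2


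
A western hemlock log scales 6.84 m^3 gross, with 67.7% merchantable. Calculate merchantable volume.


Formula: MV = V_total * (merchantable_pct / 100)
Merchantable fraction = 67.7% / 100 = 0.677
MV = 6.84 m^3 * 0.677 = 4.631 m^3

4.631


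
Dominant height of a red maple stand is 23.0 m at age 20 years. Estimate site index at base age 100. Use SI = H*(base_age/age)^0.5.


Formula: SI = H_dom * (base_age / age)^0.5
Age ratio = 100 / 20 = 5.0
sqrt(age_ratio) = 2.23607
SI = 23.0 * 2.23607 = 51.4 m

51.4


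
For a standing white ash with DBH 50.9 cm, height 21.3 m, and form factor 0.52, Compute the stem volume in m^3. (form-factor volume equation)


Formula: V = pi * (DBH/200)^2 * H * ff
Radius = DBH/200 = 50.9/200 = 0.2545 m
Radius^2 = 0.2545^2 = 0.06477025 m^2
V = pi * 0.06477025 * 21.3 * 0.52
V = 2.254 m^3

2.254


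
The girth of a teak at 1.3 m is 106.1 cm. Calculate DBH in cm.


Formula: DBH = C / pi
DBH = 106.1 / pi
pi = 3.14159...
DBH = 33.8 cm

33.8


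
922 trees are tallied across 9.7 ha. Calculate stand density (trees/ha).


Formula: Stand Density = N_trees / Area_ha
Density = 922 trees / 9.7 ha
Density = 95 trees/ha

95


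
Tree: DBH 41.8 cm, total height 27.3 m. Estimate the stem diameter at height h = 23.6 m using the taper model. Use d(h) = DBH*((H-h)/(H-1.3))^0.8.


Taper: d(h) = DBH * ((H - h) / (H - 1.3))^0.8
Numerator = H - h = 27.3 - 23.6 = 3.7 m
Denominator = H - 1.3 = 27.3 - 1.3 = 26.0 m
Ratio = 3.7 / 26.0 = 0.14231
d = 41.8 * 0.14231^0.8 = 8.8 cm

8.8


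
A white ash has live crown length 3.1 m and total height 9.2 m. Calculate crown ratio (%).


Formula: Crown Ratio = (Crown Length / Total Height) * 100
CR = (3.1 m / 9.2 m) * 100
CR = 0.337 * 100 = 33.7%

33.7


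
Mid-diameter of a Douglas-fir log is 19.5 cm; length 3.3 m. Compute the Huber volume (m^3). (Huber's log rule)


Huber: V = Am * L,  Am = pi*(Dm/200)^2
Am = pi*(19.5/200)^2 = 0.029865 m^2
V = 0.029865*3.3 = 0.0986 m^3

0.0986


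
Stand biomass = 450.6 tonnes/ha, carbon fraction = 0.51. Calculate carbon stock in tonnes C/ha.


Formula: Carbon Stock = Biomass * Carbon Fraction
C = 450.6 t/ha * 0.51
C = 229.8 t C/ha

229.8


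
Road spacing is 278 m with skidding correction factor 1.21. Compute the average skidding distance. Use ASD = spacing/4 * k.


Formula: ASD = (spacing / 4) * correction
Uncorrected distance = spacing / 4 = 278 / 4 = 69.5 m
ASD = 69.5 * 1.21 = 84 m

84


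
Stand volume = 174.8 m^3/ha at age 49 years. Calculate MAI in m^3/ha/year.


Formula: MAI = Total Volume / Stand Age
MAI = 174.8 m^3/ha / 49 years
MAI = 3.57 m^3/ha/year

3.57


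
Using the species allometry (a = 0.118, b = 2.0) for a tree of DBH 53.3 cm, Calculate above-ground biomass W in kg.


Formula: W = a * DBH^b  (allometric power law)
DBH^b = 53.3^2.0 = 2840.89
W = 0.118 * 2840.89 = 335.2 kg

335.2


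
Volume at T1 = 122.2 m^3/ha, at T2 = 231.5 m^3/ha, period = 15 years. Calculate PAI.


Formula: PAI = (V_T2 - V_T1) / (T2 - T1)
Volume increment = 231.5 - 122.2 = 109.3 m^3/ha
PAI = 109.3 / 15 = 7.29 m^3/ha/year

7.29


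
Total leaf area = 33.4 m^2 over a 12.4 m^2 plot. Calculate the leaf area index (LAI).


Formula: LAI = total leaf area / ground area  (dimensionless)
LAI = 33.4 m^2 / 12.4 m^2
LAI = 2.69

2.69


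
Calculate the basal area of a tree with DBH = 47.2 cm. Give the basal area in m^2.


Formula: BA = pi * (DBH/2)^2 / 10000  (cm^2 to m^2)
Radius = DBH/2 = 47.2/2 = 23.6 cm
BA = pi * 23.6^2 / 10000
   = 1749.7414 cm^2 / 10000
   = 0.175 m^2

0.175


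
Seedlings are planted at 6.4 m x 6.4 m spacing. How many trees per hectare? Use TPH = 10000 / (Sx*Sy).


Formula: TPH = 10000 m^2/ha / (spacing_x * spacing_y)
Area per tree = 6.4 m * 6.4 m = 40.96 m^2
TPH = 10000 / 40.96 = 244 trees/ha

244


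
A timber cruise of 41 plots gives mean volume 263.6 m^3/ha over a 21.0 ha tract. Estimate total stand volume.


Formula: Total Volume = Mean Volume per ha * Total Area
Total Volume = 263.6 m^3/ha * 21.0 ha
Total Volume = 5536 m^3

5536


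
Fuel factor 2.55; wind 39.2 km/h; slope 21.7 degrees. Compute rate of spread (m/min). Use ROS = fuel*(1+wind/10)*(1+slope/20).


Formula: ROS = fuel * (1 + wind/10) * (1 + slope/20)
Wind factor = 1 + 39.2/10 = 4.92
Slope factor = 1 + 21.7/20 = 2.085
ROS = 2.55 * 4.92 * 2.085 = 26.16 m/min

26.16


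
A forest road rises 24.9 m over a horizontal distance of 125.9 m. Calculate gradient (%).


Formula: Gradient = rise / run * 100
Gradient = 24.9 / 125.9 * 100 = 19.8%

19.8


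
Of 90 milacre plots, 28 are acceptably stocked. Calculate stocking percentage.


Formula: Stocking % = stocked plots / total plots * 100
Stocking = 28 / 90 * 100
Stocking = 0.3111 * 100 = 31.1%

31.1


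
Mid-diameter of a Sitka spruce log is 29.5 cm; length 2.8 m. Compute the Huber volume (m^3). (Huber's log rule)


Huber: V = Am * L,  Am = pi*(Dm/200)^2
Am = pi*(29.5/200)^2 = 0.068349 m^2
V = 0.068349*2.8 = 0.1914 m^3

0.1914


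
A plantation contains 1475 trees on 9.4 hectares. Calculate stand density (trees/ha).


Formula: Stand Density = N_trees / Area_ha
Density = 1475 trees / 9.4 ha
Density = 157 trees/ha

157


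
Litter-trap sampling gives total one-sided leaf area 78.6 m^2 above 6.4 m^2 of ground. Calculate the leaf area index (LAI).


Formula: LAI = total leaf area / ground area  (dimensionless)
LAI = 78.6 m^2 / 6.4 m^2
LAI = 12.28

12.28


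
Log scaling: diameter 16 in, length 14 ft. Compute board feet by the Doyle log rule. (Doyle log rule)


Doyle: BF = (D - 4)^2 * L / 16
Adjusted diameter = 16 - 4 = 12 in
(D-4)^2 = 12^2 = 144
BF = 144 * 14 / 16 = 126 BF

126


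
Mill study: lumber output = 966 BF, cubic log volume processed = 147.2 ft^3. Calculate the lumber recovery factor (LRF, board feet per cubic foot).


Formula: LRF = Lumber Output (BF) / Log Input (ft^3)
LRF = 966 BF / 147.2 ft^3
LRF = 6.56 BF/ft^3

6.56


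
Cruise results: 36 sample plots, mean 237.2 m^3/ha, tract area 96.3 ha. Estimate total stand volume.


Formula: Total Volume = Mean Volume per ha * Total Area
Total Volume = 237.2 m^3/ha * 96.3 ha
Total Volume = 22842 m^3

22842


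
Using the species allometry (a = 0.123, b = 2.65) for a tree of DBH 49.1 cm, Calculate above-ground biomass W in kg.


Formula: W = a * DBH^b  (allometric power law)
DBH^b = 49.1^2.65 = 30294.651
W = 0.123 * 30294.651 = 3726.2 kg

3726.2


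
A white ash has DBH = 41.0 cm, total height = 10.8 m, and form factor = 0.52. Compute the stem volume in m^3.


Formula: V = pi * (DBH/200)^2 * H * ff
Radius = DBH/200 = 41.0/200 = 0.205 m
Radius^2 = 0.205^2 = 0.042025 m^2
V = pi * 0.042025 * 10.8 * 0.52
V = 0.741 m^3

0.741


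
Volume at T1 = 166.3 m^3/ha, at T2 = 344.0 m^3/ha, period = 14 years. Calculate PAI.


Formula: PAI = (V_T2 - V_T1) / (T2 - T1)
Volume increment = 344.0 - 166.3 = 177.7 m^3/ha
PAI = 177.7 / 14 = 12.69 m^3/ha/year

12.69


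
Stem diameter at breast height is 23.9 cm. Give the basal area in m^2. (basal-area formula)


Formula: BA = pi * (DBH/2)^2 / 10000  (cm^2 to m^2)
Radius = DBH/2 = 23.9/2 = 11.95 cm
BA = pi * 11.95^2 / 10000
   = 448.6273 cm^2 / 10000
   = 0.0449 m^2

0.0449


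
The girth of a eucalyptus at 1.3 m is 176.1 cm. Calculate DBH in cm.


Formula: DBH = C / pi
DBH = 176.1 / pi
pi = 3.14159...
DBH = 56.1 cm

56.1


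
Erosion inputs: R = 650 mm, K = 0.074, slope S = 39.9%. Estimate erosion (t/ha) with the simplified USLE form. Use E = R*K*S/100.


Formula: E = R * K * S / 100  (simplified USLE)
R * K = 650 * 0.074 = 48.1
E = 48.1 * 39.9 / 100 = 19.19 t/ha

19.19


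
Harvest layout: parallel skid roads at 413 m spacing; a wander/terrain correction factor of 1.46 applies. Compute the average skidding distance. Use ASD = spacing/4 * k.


Formula: ASD = (spacing / 4) * correction
Uncorrected distance = spacing / 4 = 413 / 4 = 103.25 m
ASD = 103.25 * 1.46 = 151 m

151


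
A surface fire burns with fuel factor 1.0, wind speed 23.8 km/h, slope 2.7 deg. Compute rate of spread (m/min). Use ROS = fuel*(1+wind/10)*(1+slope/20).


Formula: ROS = fuel * (1 + wind/10) * (1 + slope/20)
Wind factor = 1 + 23.8/10 = 3.38
Slope factor = 1 + 2.7/20 = 1.135
ROS = 1.0 * 3.38 * 1.135 = 3.84 m/min

3.84


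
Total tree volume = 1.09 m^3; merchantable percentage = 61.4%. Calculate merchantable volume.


Formula: MV = V_total * (merchantable_pct / 100)
Merchantable fraction = 61.4% / 100 = 0.614
MV = 1.09 m^3 * 0.614 = 0.669 m^3

0.669


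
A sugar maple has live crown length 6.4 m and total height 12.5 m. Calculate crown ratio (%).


Formula: Crown Ratio = (Crown Length / Total Height) * 100
CR = (6.4 m / 12.5 m) * 100
CR = 0.512 * 100 = 51.2%

51.2


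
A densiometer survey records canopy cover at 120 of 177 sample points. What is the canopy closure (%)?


Formula: Canopy closure = covered points / total points * 100
Closure = 120 / 177 * 100
Closure = 0.678 * 100 = 67.8%

67.8


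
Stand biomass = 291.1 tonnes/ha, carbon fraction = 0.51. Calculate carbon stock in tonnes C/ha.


Formula: Carbon Stock = Biomass * Carbon Fraction
C = 291.1 t/ha * 0.51
C = 148.5 t C/ha

148.5


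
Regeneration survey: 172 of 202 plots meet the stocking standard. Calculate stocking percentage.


Formula: Stocking % = stocked plots / total plots * 100
Stocking = 172 / 202 * 100
Stocking = 0.8515 * 100 = 85.1%

85.1


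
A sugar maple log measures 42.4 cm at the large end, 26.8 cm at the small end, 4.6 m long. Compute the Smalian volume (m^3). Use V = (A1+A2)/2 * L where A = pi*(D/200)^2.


Smalian: V = (A1 + A2)/2 * L,  A = pi*(D/200)^2
A1 = pi*(42.4/200)^2 = 0.141196 m^2
A2 = pi*(26.8/200)^2 = 0.05641 m^2
V = (0.141196+0.05641)/2*4.6 = 0.4545 m^3

0.4545


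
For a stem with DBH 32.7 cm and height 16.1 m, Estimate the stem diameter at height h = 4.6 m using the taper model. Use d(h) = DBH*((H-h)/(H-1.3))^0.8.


Taper: d(h) = DBH * ((H - h) / (H - 1.3))^0.8
Numerator = H - h = 16.1 - 4.6 = 11.5 m
Denominator = H - 1.3 = 16.1 - 1.3 = 14.8 m
Ratio = 11.5 / 14.8 = 0.77703
d = 32.7 * 0.77703^0.8 = 26.7 cm

26.7


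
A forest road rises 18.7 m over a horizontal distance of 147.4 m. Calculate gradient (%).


Formula: Gradient = rise / run * 100
Gradient = 18.7 / 147.4 * 100 = 12.7%

12.7


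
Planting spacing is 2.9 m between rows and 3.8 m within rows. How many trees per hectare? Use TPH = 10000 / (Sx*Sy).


Formula: TPH = 10000 m^2/ha / (spacing_x * spacing_y)
Area per tree = 2.9 m * 3.8 m = 11.02 m^2
TPH = 10000 / 11.02 = 907 trees/ha

907


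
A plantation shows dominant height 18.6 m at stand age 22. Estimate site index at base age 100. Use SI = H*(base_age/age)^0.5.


Formula: SI = H_dom * (base_age / age)^0.5
Age ratio = 100 / 22 = 4.54545
sqrt(age_ratio) = 2.13201
SI = 18.6 * 2.13201 = 39.7 m

39.7


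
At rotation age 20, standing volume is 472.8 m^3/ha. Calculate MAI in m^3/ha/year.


Formula: MAI = Total Volume / Stand Age
MAI = 472.8 m^3/ha / 20 years
MAI = 23.64 m^3/ha/year

23.64


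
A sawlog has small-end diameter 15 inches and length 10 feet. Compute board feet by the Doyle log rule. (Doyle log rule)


Doyle: BF = (D - 4)^2 * L / 16
Adjusted diameter = 15 - 4 = 11 in
(D-4)^2 = 11^2 = 121
BF = 121 * 10 / 16 = 76 BF

76


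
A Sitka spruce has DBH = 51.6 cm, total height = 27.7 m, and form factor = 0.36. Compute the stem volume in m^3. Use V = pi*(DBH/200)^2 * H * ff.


Formula: V = pi * (DBH/200)^2 * H * ff
Radius = DBH/200 = 51.6/200 = 0.258 m
Radius^2 = 0.258^2 = 0.066564 m^2
V = pi * 0.066564 * 27.7 * 0.36
V = 2.085 m^3

2.085


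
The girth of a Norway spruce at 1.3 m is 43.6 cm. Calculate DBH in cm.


Formula: DBH = C / pi
DBH = 43.6 / pi
pi = 3.14159...
DBH = 13.9 cm

13.9


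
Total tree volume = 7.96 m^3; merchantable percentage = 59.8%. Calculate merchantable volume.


Formula: MV = V_total * (merchantable_pct / 100)
Merchantable fraction = 59.8% / 100 = 0.598
MV = 7.96 m^3 * 0.598 = 4.76 m^3

4.76


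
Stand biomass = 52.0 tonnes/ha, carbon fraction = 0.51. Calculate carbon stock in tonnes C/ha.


Formula: Carbon Stock = Biomass * Carbon Fraction
C = 52.0 t/ha * 0.51
C = 26.5 t C/ha

26.5


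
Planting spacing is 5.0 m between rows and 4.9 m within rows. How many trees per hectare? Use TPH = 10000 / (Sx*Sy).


Formula: TPH = 10000 m^2/ha / (spacing_x * spacing_y)
Area per tree = 5.0 m * 4.9 m = 24.5 m^2
TPH = 10000 / 24.5 = 408 trees/ha

408


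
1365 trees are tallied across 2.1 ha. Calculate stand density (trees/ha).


Formula: Stand Density = N_trees / Area_ha
Density = 1365 trees / 2.1 ha
Density = 650 trees/ha

650


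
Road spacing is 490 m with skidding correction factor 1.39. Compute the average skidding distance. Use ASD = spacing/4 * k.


Formula: ASD = (spacing / 4) * correction
Uncorrected distance = spacing / 4 = 490 / 4 = 122.5 m
ASD = 122.5 * 1.39 = 170 m

170


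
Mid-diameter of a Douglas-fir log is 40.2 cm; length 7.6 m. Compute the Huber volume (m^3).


Huber: V = Am * L,  Am = pi*(Dm/200)^2
Am = pi*(40.2/200)^2 = 0.126923 m^2
V = 0.126923*7.6 = 0.9646 m^3

0.9646


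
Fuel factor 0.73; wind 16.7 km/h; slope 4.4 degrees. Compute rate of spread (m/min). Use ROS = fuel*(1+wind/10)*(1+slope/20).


Formula: ROS = fuel * (1 + wind/10) * (1 + slope/20)
Wind factor = 1 + 16.7/10 = 2.67
Slope factor = 1 + 4.4/20 = 1.22
ROS = 0.73 * 2.67 * 1.22 = 2.38 m/min

2.38


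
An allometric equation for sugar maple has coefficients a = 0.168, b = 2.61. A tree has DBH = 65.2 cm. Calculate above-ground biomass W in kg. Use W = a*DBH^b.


Formula: W = a * DBH^b  (allometric power law)
DBH^b = 65.2^2.61 = 54348.3326
W = 0.168 * 54348.3326 = 9130.5 kg

9130.5


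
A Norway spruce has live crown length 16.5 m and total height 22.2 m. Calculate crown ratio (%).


Formula: Crown Ratio = (Crown Length / Total Height) * 100
CR = (16.5 m / 22.2 m) * 100
CR = 0.7432 * 100 = 74.3%

74.3


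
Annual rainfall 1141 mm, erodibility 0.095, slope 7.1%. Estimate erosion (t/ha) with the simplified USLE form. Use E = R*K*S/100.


Formula: E = R * K * S / 100  (simplified USLE)
R * K = 1141 * 0.095 = 108.395
E = 108.395 * 7.1 / 100 = 7.7 t/ha

7.7


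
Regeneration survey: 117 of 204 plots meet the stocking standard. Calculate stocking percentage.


Formula: Stocking % = stocked plots / total plots * 100
Stocking = 117 / 204 * 100
Stocking = 0.5735 * 100 = 57.4%

57.4


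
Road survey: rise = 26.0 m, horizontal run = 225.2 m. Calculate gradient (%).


Formula: Gradient = rise / run * 100
Gradient = 26.0 / 225.2 * 100 = 11.5%

11.5
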